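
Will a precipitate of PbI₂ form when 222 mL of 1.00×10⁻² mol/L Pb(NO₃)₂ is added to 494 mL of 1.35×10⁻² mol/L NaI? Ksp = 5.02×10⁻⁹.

Total volume after mixing = 222 + 494 = 716 mL.
[Pb²⁺] = (1.00×10⁻²)(222)/716 = 3.10×10⁻³ mol/L
[I⁻] = (1.35×10⁻²)(494)/716 = 9.31×10⁻³ mol/L
Q = [Pb²⁺][I⁻]^2 = 2.69×10⁻⁷
Because Q > Ksp (2.69×10⁻⁷ vs 5.02×10⁻⁹), a precipitate of PbI₂ forms.

Yes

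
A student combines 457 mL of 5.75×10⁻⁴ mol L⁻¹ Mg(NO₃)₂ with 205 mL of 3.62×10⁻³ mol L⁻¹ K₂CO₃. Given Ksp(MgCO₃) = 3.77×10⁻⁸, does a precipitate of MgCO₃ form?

Yes

After mixing, V = 457 mL + 205 mL = 662 mL.
[Mg²⁺] = (5.75×10⁻⁴)(457)/662 = 3.97×10⁻⁴ mol L⁻¹
[CO₃²⁻] = (3.62×10⁻³)(205)/662 = 1.12×10⁻³ mol L⁻¹
Q = [Mg²⁺][CO₃²⁻] = 4.45×10⁻⁷
Since Q (4.45×10⁻⁷) exceeds Ksp (3.77×10⁻⁸), MgCO₃ will precipitate.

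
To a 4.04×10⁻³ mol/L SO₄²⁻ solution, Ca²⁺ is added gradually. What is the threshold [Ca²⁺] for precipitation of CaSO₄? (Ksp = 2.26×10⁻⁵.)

5.59×10⁻³ M

A salt starts to precipitate once the ion product Q reaches its Ksp.
CaSO₄(s) ⇌ Ca²⁺(aq) + SO₄²⁻(aq)
Ksp = [Ca²⁺][SO₄²⁻] = [Ca²⁺](4.04×10⁻³)
[Ca²⁺] = 2.26×10⁻⁵ / (4.04×10⁻³) = 5.59×10⁻³
[Ca²⁺] = 5.59×10⁻³ mol/L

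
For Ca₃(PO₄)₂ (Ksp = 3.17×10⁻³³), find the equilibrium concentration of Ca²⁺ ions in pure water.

3.72×10⁻⁷ M

Ca₃(PO₄)₂(s) ⇌ 3 Ca²⁺(aq) + 2 PO₄³⁻(aq)
For each mole of Ca₃(PO₄)₂ that dissolves per liter, [Ca²⁺] = 3s and [PO₄³⁻] = 2s; let s denote this solubility.
Ksp = [Ca²⁺]^3[PO₄³⁻]^2 = (3s)^3 · (2s)^2 = 108s^5 = 3.17×10⁻³³
s = 1.24×10⁻⁷ M
[Ca²⁺] = 3s = 3.72×10⁻⁷ M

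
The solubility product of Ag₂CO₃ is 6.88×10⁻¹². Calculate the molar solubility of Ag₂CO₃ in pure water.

Ag₂CO₃(s) ⇌ 2 Ag⁺(aq) + CO₃²⁻(aq)
If s mol/L of Ag₂CO₃ dissolves, [Ag⁺] = 2s and [CO₃²⁻] = s.
Ksp = [Ag⁺]^2[CO₃²⁻] = (2s)^2 · s = 4s^3
4s^3 = 6.88×10⁻¹²  ⇒  s^3 = 1.72×10⁻¹²
Taking the 3rd root, s = 1.20×10⁻⁴ M.

1.20×10⁻⁴ M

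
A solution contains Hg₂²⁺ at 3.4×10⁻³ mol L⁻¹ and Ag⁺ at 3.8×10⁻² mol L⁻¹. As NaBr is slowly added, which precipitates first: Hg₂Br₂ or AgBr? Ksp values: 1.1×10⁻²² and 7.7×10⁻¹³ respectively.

Precipitation of each salt begins when its ion product equals Ksp.
For Hg₂Br₂: [Br⁻] = (Ksp/[Hg₂²⁺])^(1/2) = 1.8×10⁻¹⁰ mol L⁻¹
For AgBr: [Br⁻] = (Ksp/[Ag⁺]) = 2.0×10⁻¹¹ mol L⁻¹
AgBr requires the lower [Br⁻], so it precipitates first.

AgBr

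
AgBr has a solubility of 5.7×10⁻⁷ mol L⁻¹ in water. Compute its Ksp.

AgBr(s) ⇌ Ag⁺(aq) + Br⁻(aq)
With molar solubility s: [Ag⁺] = s, [Br⁻] = s.
Ksp = [Ag⁺][Br⁻] = s · s = s^2
Ksp = (5.7×10⁻⁷)^2 = 3.2×10⁻¹³

Ksp = 3.2×10⁻¹³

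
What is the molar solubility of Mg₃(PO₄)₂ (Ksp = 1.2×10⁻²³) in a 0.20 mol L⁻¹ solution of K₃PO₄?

Mg₃(PO₄)₂(s) ⇌ 3 Mg²⁺(aq) + 2 PO₄³⁻(aq)
PO₄³⁻ is already present at 0.20 mol L⁻¹. If s mol/L of Mg₃(PO₄)₂ dissolves, [Mg²⁺] = 3s while [PO₄³⁻] ≈ 0.20 mol L⁻¹.
Ksp = [Mg²⁺]^3[PO₄³⁻]^2 = (3s)^3(0.20)^2
(3s)^3 = 1.2×10⁻²³ / (0.20)^2 = 3.0×10⁻²²
s = 2.2×10⁻⁸ mol L⁻¹

2.2×10⁻⁸ M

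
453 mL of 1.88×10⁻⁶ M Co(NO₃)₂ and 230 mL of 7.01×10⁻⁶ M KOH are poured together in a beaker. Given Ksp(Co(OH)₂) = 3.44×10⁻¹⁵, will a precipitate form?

No

The combined volume is 683 mL.
[Co²⁺] = (1.88×10⁻⁶)(453)/683 = 1.25×10⁻⁶ M
[OH⁻] = (7.01×10⁻⁶)(230)/683 = 2.36×10⁻⁶ M
Q = [Co²⁺][OH⁻]^2 = 6.95×10⁻¹⁸
Q = 6.95×10⁻¹⁸ < Ksp = 3.44×10⁻¹⁵, so the solution is unsaturated and no precipitate forms.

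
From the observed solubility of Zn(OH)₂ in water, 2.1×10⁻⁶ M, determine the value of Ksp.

Ksp = 3.7×10⁻¹⁷

Zn(OH)₂(s) ⇌ Zn²⁺(aq) + 2 OH⁻(aq)
Call the molar solubility s, so that [Zn²⁺] = s and [OH⁻] = 2s.
Ksp = [Zn²⁺][OH⁻]^2 = s · (2s)^2 = 4s^3
Ksp = 4 × (2.1×10⁻⁶)^3 = 3.7×10⁻¹⁷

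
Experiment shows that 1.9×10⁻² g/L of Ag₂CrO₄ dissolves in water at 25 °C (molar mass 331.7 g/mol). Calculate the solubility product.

s = (1.9×10⁻² g L⁻¹)/(331.7 g mol⁻¹) = 5.728×10⁻⁵ M
Ag₂CrO₄(s) ⇌ 2 Ag⁺(aq) + CrO₄²⁻(aq)
Let s be the molar solubility. Then [Ag⁺] = 2s and [CrO₄²⁻] = s.
Ksp = [Ag⁺]^2[CrO₄²⁻] = (2s)^2 · s = 4s^3
Ksp = 4 × (5.728×10⁻⁵)^3 = 7.5×10⁻¹³

Ksp = 7.5×10⁻¹³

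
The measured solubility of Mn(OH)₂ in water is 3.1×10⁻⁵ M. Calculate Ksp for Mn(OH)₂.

Mn(OH)₂(s) ⇌ Mn²⁺(aq) + 2 OH⁻(aq)
If s mol/L of Mn(OH)₂ dissolves, [Mn²⁺] = s and [OH⁻] = 2s.
Ksp = [Mn²⁺][OH⁻]^2 = s · (2s)^2 = 4s^3
Ksp = 4 × (3.1×10⁻⁵)^3 = 1.2×10⁻¹³

Ksp = 1.2×10⁻¹³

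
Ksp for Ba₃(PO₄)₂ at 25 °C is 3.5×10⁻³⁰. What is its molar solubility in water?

Ba₃(PO₄)₂(s) ⇌ 3 Ba²⁺(aq) + 2 PO₄³⁻(aq)
Let s be the molar solubility. Then [Ba²⁺] = 3s and [PO₄³⁻] = 2s.
Ksp = [Ba²⁺]^3[PO₄³⁻]^2 = (3s)^3 · (2s)^2 = 108s^5
108s^5 = 3.5×10⁻³⁰  ⇒  s^5 = 3.2×10⁻³²
Taking the 5th root, s = 5.0×10⁻⁷ M.

5.0×10⁻⁷ M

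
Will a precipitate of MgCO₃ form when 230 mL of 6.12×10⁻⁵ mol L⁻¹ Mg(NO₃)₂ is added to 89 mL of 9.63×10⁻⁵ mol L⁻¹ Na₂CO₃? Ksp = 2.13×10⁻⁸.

After mixing, V = 230 mL + 89 mL = 319 mL.
[Mg²⁺] = (6.12×10⁻⁵)(230)/319 = 4.41×10⁻⁵ mol L⁻¹
[CO₃²⁻] = (9.63×10⁻⁵)(89)/319 = 2.69×10⁻⁵ mol L⁻¹
Q = [Mg²⁺][CO₃²⁻] = 1.19×10⁻⁹
Since Q (1.19×10⁻⁹) is less than Ksp (2.13×10⁻⁸), no MgCO₃ precipitates.

No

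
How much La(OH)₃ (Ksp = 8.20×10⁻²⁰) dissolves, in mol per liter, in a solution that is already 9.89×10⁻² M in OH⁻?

8.48×10⁻¹⁷ M

La(OH)₃(s) ⇌ La³⁺(aq) + 3 OH⁻(aq)
The solution already contains OH⁻ at 9.89×10⁻² M. Let s be the molar solubility of La(OH)₃.
[OH⁻] ≈ 9.89×10⁻² M (common ion dominates); [La³⁺] = s.
Ksp = [La³⁺][OH⁻]^3 = s(9.89×10⁻²)^3
s = 8.20×10⁻²⁰ / (9.89×10⁻²)^3 = 8.48×10⁻¹⁷
s = 8.48×10⁻¹⁷ M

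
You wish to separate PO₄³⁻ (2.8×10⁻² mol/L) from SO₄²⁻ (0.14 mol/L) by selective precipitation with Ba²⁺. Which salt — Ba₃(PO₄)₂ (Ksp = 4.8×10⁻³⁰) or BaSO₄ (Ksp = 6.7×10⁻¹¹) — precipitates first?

BaSO₄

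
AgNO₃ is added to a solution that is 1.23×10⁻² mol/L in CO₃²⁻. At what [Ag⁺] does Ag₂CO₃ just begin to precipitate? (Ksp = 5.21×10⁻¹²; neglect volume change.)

A salt starts to precipitate once the ion product Q reaches its Ksp.
Ag₂CO₃(s) ⇌ 2 Ag⁺(aq) + CO₃²⁻(aq)
Ksp = [Ag⁺]^2[CO₃²⁻] = [Ag⁺]^2(1.23×10⁻²)
[Ag⁺]^2 = 5.21×10⁻¹² / (1.23×10⁻²) = 4.24×10⁻¹⁰
[Ag⁺] = 2.06×10⁻⁵ mol/L

2.06×10⁻⁵ M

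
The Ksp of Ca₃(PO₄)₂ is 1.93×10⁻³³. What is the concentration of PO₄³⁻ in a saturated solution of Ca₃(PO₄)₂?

2.25×10⁻⁷ M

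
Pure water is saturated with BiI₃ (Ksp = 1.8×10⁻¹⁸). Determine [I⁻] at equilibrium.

BiI₃(s) ⇌ Bi³⁺(aq) + 3 I⁻(aq)
With molar solubility s: [Bi³⁺] = s, [I⁻] = 3s.
Ksp = [Bi³⁺][I⁻]^3 = s · (3s)^3 = 27s^4 = 1.8×10⁻¹⁸
s = 1.6×10⁻⁵ mol L⁻¹
[I⁻] = 3s = 4.8×10⁻⁵ mol L⁻¹

4.8×10⁻⁵ M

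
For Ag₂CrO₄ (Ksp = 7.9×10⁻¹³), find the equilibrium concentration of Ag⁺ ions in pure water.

Ag₂CrO₄(s) ⇌ 2 Ag⁺(aq) + CrO₄²⁻(aq)
If s mol/L of Ag₂CrO₄ dissolves, [Ag⁺] = 2s and [CrO₄²⁻] = s.
Ksp = [Ag⁺]^2[CrO₄²⁻] = (2s)^2 · s = 4s^3 = 7.9×10⁻¹³
s = 5.8×10⁻⁵ mol/L
[Ag⁺] = 2s = 1.2×10⁻⁴ mol/L

1.2×10⁻⁴ M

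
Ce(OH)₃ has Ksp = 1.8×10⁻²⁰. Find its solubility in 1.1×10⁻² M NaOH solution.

1.4×10⁻¹⁴ M

Ce(OH)₃(s) ⇌ Ce³⁺(aq) + 3 OH⁻(aq)
The solution already contains OH⁻ at 1.1×10⁻² M. Let s be the molar solubility of Ce(OH)₃.
[OH⁻] ≈ 1.1×10⁻² M (common ion dominates); [Ce³⁺] = s.
Ksp = [Ce³⁺][OH⁻]^3 = s(1.1×10⁻²)^3
s = 1.8×10⁻²⁰ / (1.1×10⁻²)^3 = 1.4×10⁻¹⁴
s = 1.4×10⁻¹⁴ M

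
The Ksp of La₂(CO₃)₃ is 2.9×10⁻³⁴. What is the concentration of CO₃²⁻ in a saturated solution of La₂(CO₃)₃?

2.3×10⁻⁷ M

La₂(CO₃)₃(s) ⇌ 2 La³⁺(aq) + 3 CO₃²⁻(aq)
Call the molar solubility s, so that [La³⁺] = 2s and [CO₃²⁻] = 3s.
Ksp = [La³⁺]^2[CO₃²⁻]^3 = (2s)^2 · (3s)^3 = 108s^5 = 2.9×10⁻³⁴
s = 7.7×10⁻⁸ M
[CO₃²⁻] = 3s = 2.3×10⁻⁷ M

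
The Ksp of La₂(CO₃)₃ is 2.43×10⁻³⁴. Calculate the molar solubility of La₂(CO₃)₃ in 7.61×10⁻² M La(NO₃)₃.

La₂(CO₃)₃(s) ⇌ 2 La³⁺(aq) + 3 CO₃²⁻(aq)
La³⁺ is already present at 7.61×10⁻² M. If s mol/L of La₂(CO₃)₃ dissolves, [CO₃²⁻] = 3s while [La³⁺] ≈ 7.61×10⁻² M.
Ksp = [La³⁺]^2[CO₃²⁻]^3 = (7.61×10⁻²)^2(3s)^3
(3s)^3 = 2.43×10⁻³⁴ / (7.61×10⁻²)^2 = 4.20×10⁻³²
s = 1.16×10⁻¹¹ M

1.16×10⁻¹¹ M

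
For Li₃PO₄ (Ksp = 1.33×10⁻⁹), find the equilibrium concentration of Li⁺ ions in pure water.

Li₃PO₄(s) ⇌ 3 Li⁺(aq) + PO₄³⁻(aq)
If s mol/L of Li₃PO₄ dissolves, [Li⁺] = 3s and [PO₄³⁻] = s.
Ksp = [Li⁺]^3[PO₄³⁻] = (3s)^3 · s = 27s^4 = 1.33×10⁻⁹
s = 2.65×10⁻³ mol L⁻¹
[Li⁺] = 3s = 7.95×10⁻³ mol L⁻¹

7.95×10⁻³ M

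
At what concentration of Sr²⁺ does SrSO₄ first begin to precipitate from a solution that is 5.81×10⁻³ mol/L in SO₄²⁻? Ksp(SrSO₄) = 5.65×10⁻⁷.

9.72×10⁻⁵ M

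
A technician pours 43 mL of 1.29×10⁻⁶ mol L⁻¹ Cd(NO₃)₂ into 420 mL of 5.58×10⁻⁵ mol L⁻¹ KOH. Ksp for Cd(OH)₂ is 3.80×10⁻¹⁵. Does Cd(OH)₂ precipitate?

After mixing, V = 43 mL + 420 mL = 463 mL.
[Cd²⁺] = (1.29×10⁻⁶)(43)/463 = 1.20×10⁻⁷ mol L⁻¹
[OH⁻] = (5.58×10⁻⁵)(420)/463 = 5.06×10⁻⁵ mol L⁻¹
Q = [Cd²⁺][OH⁻]^2 = 3.07×10⁻¹⁶
Q < Ksp (3.07×10⁻¹⁶ vs 3.80×10⁻¹⁵); the solution remains unsaturated and no precipitate forms.

No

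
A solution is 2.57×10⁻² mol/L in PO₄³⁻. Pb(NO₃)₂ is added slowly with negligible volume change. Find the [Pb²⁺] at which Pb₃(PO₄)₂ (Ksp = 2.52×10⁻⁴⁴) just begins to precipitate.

3.37×10⁻¹⁴ M

Precipitation of each salt begins when its ion product equals Ksp.
Pb₃(PO₄)₂(s) ⇌ 3 Pb²⁺(aq) + 2 PO₄³⁻(aq)
Ksp = [Pb²⁺]^3[PO₄³⁻]^2 = [Pb²⁺]^3(2.57×10⁻²)^2
[Pb²⁺]^3 = 2.52×10⁻⁴⁴ / (2.57×10⁻²)^2 = 3.82×10⁻⁴¹
[Pb²⁺] = 3.37×10⁻¹⁴ mol/L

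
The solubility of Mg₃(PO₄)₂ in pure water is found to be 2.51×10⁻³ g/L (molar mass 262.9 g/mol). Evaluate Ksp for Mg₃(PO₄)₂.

Ksp = 8.57×10⁻²⁴

Convert to molarity: s = 2.51×10⁻³ / 262.9 = 9.5474×10⁻⁶ mol/L
Mg₃(PO₄)₂(s) ⇌ 3 Mg²⁺(aq) + 2 PO₄³⁻(aq)
If s mol/L of Mg₃(PO₄)₂ dissolves, [Mg²⁺] = 3s and [PO₄³⁻] = 2s.
Ksp = [Mg²⁺]^3[PO₄³⁻]^2 = (3s)^3 · (2s)^2 = 108s^5
Ksp = 108 × (9.5474×10⁻⁶)^5 = 8.57×10⁻²⁴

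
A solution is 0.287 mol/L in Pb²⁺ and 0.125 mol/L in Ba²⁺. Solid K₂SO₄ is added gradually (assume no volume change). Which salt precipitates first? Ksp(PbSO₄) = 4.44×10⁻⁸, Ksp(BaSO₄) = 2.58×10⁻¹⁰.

Precipitation of each salt begins when its ion product equals Ksp.
For PbSO₄: [SO₄²⁻] = (Ksp/[Pb²⁺]) = 1.55×10⁻⁷ mol/L
For BaSO₄: [SO₄²⁻] = (Ksp/[Ba²⁺]) = 2.06×10⁻⁹ mol/L
BaSO₄ requires the lower [SO₄²⁻], so it precipitates first.

BaSO₄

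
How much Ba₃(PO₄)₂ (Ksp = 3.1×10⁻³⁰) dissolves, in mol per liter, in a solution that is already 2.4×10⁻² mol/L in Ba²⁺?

2.4×10⁻¹³ M

Ba₃(PO₄)₂(s) ⇌ 3 Ba²⁺(aq) + 2 PO₄³⁻(aq)
Let s be the solubility of Ba₃(PO₄)₂ here. The common ion gives [Ba²⁺] ≈ 2.4×10⁻² mol/L, and [PO₄³⁻] = 2s.
Ksp = [Ba²⁺]^3[PO₄³⁻]^2 = (2.4×10⁻²)^3(2s)^2
(2s)^2 = 3.1×10⁻³⁰ / (2.4×10⁻²)^3 = 2.2×10⁻²⁵
s = 2.4×10⁻¹³ mol/L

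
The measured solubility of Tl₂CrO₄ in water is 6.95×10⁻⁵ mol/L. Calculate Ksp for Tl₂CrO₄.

Ksp = 1.34×10⁻¹²

Tl₂CrO₄(s) ⇌ 2 Tl⁺(aq) + CrO₄²⁻(aq)
With molar solubility s: [Tl⁺] = 2s, [CrO₄²⁻] = s.
Ksp = [Tl⁺]^2[CrO₄²⁻] = (2s)^2 · s = 4s^3
Ksp = 4 × (6.95×10⁻⁵)^3 = 1.34×10⁻¹²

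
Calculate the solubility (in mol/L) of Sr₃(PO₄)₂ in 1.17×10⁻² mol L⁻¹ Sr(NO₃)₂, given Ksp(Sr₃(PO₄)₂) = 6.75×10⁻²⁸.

1.03×10⁻¹¹ M

Sr₃(PO₄)₂(s) ⇌ 3 Sr²⁺(aq) + 2 PO₄³⁻(aq)
With Sr²⁺ already at 1.17×10⁻² mol L⁻¹ and s small, take [Sr²⁺] ≈ 1.17×10⁻² mol L⁻¹ and [PO₄³⁻] = 2s.
Ksp = [Sr²⁺]^3[PO₄³⁻]^2 = (1.17×10⁻²)^3(2s)^2
(2s)^2 = 6.75×10⁻²⁸ / (1.17×10⁻²)^3 = 4.21×10⁻²²
s = 1.03×10⁻¹¹ mol L⁻¹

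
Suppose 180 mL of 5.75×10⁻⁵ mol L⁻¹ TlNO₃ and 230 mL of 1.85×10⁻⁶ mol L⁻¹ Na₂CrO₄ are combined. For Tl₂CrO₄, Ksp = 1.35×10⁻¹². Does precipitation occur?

No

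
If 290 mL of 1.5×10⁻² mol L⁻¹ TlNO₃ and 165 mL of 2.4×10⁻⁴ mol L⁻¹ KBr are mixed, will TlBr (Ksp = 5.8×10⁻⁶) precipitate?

After mixing, V = 290 mL + 165 mL = 455 mL.
[Tl⁺] = (1.5×10⁻²)(290)/455 = 9.6×10⁻³ mol L⁻¹
[Br⁻] = (2.4×10⁻⁴)(165)/455 = 8.7×10⁻⁵ mol L⁻¹
Q = [Tl⁺][Br⁻] = 8.3×10⁻⁷
Since Q (8.3×10⁻⁷) is less than Ksp (5.8×10⁻⁶), no TlBr precipitates.

No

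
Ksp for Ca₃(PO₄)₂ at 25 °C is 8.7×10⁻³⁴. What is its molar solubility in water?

Ca₃(PO₄)₂(s) ⇌ 3 Ca²⁺(aq) + 2 PO₄³⁻(aq)
For each mole of Ca₃(PO₄)₂ that dissolves per liter, [Ca²⁺] = 3s and [PO₄³⁻] = 2s; let s denote this solubility.
Ksp = [Ca²⁺]^3[PO₄³⁻]^2 = (3s)^3 · (2s)^2 = 108s^5
108s^5 = 8.7×10⁻³⁴  ⇒  s^5 = 8.1×10⁻³⁶
Taking the 5th root, s = 9.6×10⁻⁸ mol L⁻¹.

9.6×10⁻⁸ M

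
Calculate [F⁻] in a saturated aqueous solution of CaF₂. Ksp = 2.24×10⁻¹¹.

3.55×10⁻⁴ M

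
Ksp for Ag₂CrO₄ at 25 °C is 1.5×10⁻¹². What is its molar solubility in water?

7.2×10⁻⁵ M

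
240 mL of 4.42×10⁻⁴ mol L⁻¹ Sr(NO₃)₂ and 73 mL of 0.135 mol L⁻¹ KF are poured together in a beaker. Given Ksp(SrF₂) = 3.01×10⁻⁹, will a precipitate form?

Yes

After mixing, V = 240 mL + 73 mL = 313 mL.
[Sr²⁺] = (4.42×10⁻⁴)(240)/313 = 3.39×10⁻⁴ mol L⁻¹
[F⁻] = (0.135)(73)/313 = 3.15×10⁻² mol L⁻¹
Q = [Sr²⁺][F⁻]^2 = 3.36×10⁻⁷
Since Q (3.36×10⁻⁷) exceeds Ksp (3.01×10⁻⁹), SrF₂ will precipitate.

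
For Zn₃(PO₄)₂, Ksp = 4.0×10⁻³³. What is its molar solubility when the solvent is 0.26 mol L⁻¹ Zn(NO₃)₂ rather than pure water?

2.4×10⁻¹⁶ M

Zn₃(PO₄)₂(s) ⇌ 3 Zn²⁺(aq) + 2 PO₄³⁻(aq)
Zn²⁺ is already present at 0.26 mol L⁻¹. If s mol/L of Zn₃(PO₄)₂ dissolves, [PO₄³⁻] = 2s while [Zn²⁺] ≈ 0.26 mol L⁻¹.
Ksp = [Zn²⁺]^3[PO₄³⁻]^2 = (0.26)^3(2s)^2
(2s)^2 = 4.0×10⁻³³ / (0.26)^3 = 2.3×10⁻³¹
s = 2.4×10⁻¹⁶ mol L⁻¹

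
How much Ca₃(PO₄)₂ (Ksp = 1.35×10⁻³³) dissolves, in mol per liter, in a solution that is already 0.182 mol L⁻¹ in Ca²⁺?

2.37×10⁻¹⁶ M

Ca₃(PO₄)₂(s) ⇌ 3 Ca²⁺(aq) + 2 PO₄³⁻(aq)
Let s be the solubility of Ca₃(PO₄)₂ here. The common ion gives [Ca²⁺] ≈ 0.182 mol L⁻¹, and [PO₄³⁻] = 2s.
Ksp = [Ca²⁺]^3[PO₄³⁻]^2 = (0.182)^3(2s)^2
(2s)^2 = 1.35×10⁻³³ / (0.182)^3 = 2.24×10⁻³¹
s = 2.37×10⁻¹⁶ mol L⁻¹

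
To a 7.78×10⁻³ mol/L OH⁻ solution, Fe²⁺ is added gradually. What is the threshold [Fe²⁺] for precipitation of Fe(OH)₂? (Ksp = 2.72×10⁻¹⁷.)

4.49×10⁻¹³ M

Precipitation of each salt begins when its ion product equals Ksp.
Fe(OH)₂(s) ⇌ Fe²⁺(aq) + 2 OH⁻(aq)
Ksp = [Fe²⁺][OH⁻]^2 = [Fe²⁺](7.78×10⁻³)^2
[Fe²⁺] = 2.72×10⁻¹⁷ / (7.78×10⁻³)^2 = 4.49×10⁻¹³
[Fe²⁺] = 4.49×10⁻¹³ mol/L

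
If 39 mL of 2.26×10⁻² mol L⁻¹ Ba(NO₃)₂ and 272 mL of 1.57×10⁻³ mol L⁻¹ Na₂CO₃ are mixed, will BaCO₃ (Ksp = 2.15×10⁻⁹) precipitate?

Yes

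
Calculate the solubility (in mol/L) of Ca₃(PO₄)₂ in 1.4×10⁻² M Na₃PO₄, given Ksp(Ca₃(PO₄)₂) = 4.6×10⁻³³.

9.5×10⁻¹¹ M

Ca₃(PO₄)₂(s) ⇌ 3 Ca²⁺(aq) + 2 PO₄³⁻(aq)
With PO₄³⁻ already at 1.4×10⁻² M and s small, take [PO₄³⁻] ≈ 1.4×10⁻² M and [Ca²⁺] = 3s.
Ksp = [Ca²⁺]^3[PO₄³⁻]^2 = (3s)^3(1.4×10⁻²)^2
(3s)^3 = 4.6×10⁻³³ / (1.4×10⁻²)^2 = 2.3×10⁻²⁹
s = 9.5×10⁻¹¹ M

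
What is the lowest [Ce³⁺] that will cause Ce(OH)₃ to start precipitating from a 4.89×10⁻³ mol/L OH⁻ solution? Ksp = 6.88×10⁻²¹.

Precipitation begins when Q = Ksp.
Ce(OH)₃(s) ⇌ Ce³⁺(aq) + 3 OH⁻(aq)
Ksp = [Ce³⁺][OH⁻]^3 = [Ce³⁺](4.89×10⁻³)^3
[Ce³⁺] = 6.88×10⁻²¹ / (4.89×10⁻³)^3 = 5.88×10⁻¹⁴
[Ce³⁺] = 5.88×10⁻¹⁴ mol/L

5.88×10⁻¹⁴ M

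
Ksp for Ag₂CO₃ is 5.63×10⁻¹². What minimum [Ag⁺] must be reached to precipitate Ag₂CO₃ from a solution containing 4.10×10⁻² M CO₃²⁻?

1.17×10⁻⁵ M

Precipitation of each salt begins when its ion product equals Ksp.
Ag₂CO₃(s) ⇌ 2 Ag⁺(aq) + CO₃²⁻(aq)
Ksp = [Ag⁺]^2[CO₃²⁻] = [Ag⁺]^2(4.10×10⁻²)
[Ag⁺]^2 = 5.63×10⁻¹² / (4.10×10⁻²) = 1.37×10⁻¹⁰
[Ag⁺] = 1.17×10⁻⁵ M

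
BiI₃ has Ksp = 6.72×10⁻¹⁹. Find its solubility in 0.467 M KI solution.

6.60×10⁻¹⁸ M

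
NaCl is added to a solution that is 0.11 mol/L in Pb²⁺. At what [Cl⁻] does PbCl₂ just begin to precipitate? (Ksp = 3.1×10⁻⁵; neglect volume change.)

Precipitation begins when Q = Ksp.
PbCl₂(s) ⇌ Pb²⁺(aq) + 2 Cl⁻(aq)
Ksp = [Pb²⁺][Cl⁻]^2 = [Cl⁻]^2(0.11)
[Cl⁻]^2 = 3.1×10⁻⁵ / (0.11) = 2.8×10⁻⁴
[Cl⁻] = 1.7×10⁻² mol/L

1.7×10⁻² M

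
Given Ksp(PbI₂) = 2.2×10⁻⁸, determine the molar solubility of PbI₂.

1.8×10⁻³ M

PbI₂(s) ⇌ Pb²⁺(aq) + 2 I⁻(aq)
Call the molar solubility s, so that [Pb²⁺] = s and [I⁻] = 2s.
Ksp = [Pb²⁺][I⁻]^2 = s · (2s)^2 = 4s^3
4s^3 = 2.2×10⁻⁸  ⇒  s^3 = 5.5×10⁻⁹
s = 1.8×10⁻³ mol L⁻¹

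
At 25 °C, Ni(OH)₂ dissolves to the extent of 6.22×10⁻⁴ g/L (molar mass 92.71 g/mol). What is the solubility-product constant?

Ksp = 1.21×10⁻¹⁵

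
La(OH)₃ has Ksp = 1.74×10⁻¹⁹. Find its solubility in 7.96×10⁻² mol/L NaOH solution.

3.45×10⁻¹⁶ M

La(OH)₃(s) ⇌ La³⁺(aq) + 3 OH⁻(aq)
OH⁻ is already present at 7.96×10⁻² mol/L. If s mol/L of La(OH)₃ dissolves, [La³⁺] = s while [OH⁻] ≈ 7.96×10⁻² mol/L.
Ksp = [La³⁺][OH⁻]^3 = s(7.96×10⁻²)^3
s = 1.74×10⁻¹⁹ / (7.96×10⁻²)^3 = 3.45×10⁻¹⁶
s = 3.45×10⁻¹⁶ mol/L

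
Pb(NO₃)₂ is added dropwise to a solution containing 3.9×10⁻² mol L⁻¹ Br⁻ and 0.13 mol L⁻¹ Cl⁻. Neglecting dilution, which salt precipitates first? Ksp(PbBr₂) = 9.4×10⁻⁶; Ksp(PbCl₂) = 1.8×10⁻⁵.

PbCl₂

The threshold for precipitation is Q = Ksp.
For PbBr₂: [Pb²⁺] = (Ksp/[Br⁻]^2) = 6.2×10⁻³ mol L⁻¹
For PbCl₂: [Pb²⁺] = (Ksp/[Cl⁻]^2) = 1.1×10⁻³ mol L⁻¹
Since PbCl₂ needs less Pb²⁺ to reach saturation, it precipitates first.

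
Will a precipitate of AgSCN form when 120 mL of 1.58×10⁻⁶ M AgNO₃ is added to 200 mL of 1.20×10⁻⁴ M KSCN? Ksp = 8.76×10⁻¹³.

Yes

After mixing, V = 120 mL + 200 mL = 320 mL.
[Ag⁺] = (1.58×10⁻⁶)(120)/320 = 5.93×10⁻⁷ M
[SCN⁻] = (1.20×10⁻⁴)(200)/320 = 7.50×10⁻⁵ M
Q = [Ag⁺][SCN⁻] = 4.44×10⁻¹¹
Since Q (4.44×10⁻¹¹) exceeds Ksp (8.76×10⁻¹³), AgSCN will precipitate.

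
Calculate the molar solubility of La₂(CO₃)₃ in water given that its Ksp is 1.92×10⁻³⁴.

7.08×10⁻⁸ M

La₂(CO₃)₃(s) ⇌ 2 La³⁺(aq) + 3 CO₃²⁻(aq)
If s mol/L of La₂(CO₃)₃ dissolves, [La³⁺] = 2s and [CO₃²⁻] = 3s.
Ksp = [La³⁺]^2[CO₃²⁻]^3 = (2s)^2 · (3s)^3 = 108s^5
108s^5 = 1.92×10⁻³⁴  ⇒  s^5 = 1.78×10⁻³⁶
s = (1.78×10⁻³⁶)^(1/5) = 7.08×10⁻⁸ M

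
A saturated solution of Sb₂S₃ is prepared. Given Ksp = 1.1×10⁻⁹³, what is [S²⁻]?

3.0×10⁻¹⁹ M

Sb₂S₃(s) ⇌ 2 Sb³⁺(aq) + 3 S²⁻(aq)
If s mol/L of Sb₂S₃ dissolves, [Sb³⁺] = 2s and [S²⁻] = 3s.
Ksp = [Sb³⁺]^2[S²⁻]^3 = (2s)^2 · (3s)^3 = 108s^5 = 1.1×10⁻⁹³
s = 1.0×10⁻¹⁹ M
[S²⁻] = 3s = 3.0×10⁻¹⁹ M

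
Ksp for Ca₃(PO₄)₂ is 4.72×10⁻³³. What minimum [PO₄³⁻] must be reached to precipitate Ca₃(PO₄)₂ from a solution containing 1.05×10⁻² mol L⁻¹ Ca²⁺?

Each salt precipitates once Q = Ksp for that salt.
Ca₃(PO₄)₂(s) ⇌ 3 Ca²⁺(aq) + 2 PO₄³⁻(aq)
Ksp = [Ca²⁺]^3[PO₄³⁻]^2 = [PO₄³⁻]^2(1.05×10⁻²)^3
[PO₄³⁻]^2 = 4.72×10⁻³³ / (1.05×10⁻²)^3 = 4.08×10⁻²⁷
[PO₄³⁻] = 6.39×10⁻¹⁴ mol L⁻¹

6.39×10⁻¹⁴ M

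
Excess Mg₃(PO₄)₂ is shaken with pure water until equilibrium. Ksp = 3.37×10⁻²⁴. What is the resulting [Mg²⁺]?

Mg₃(PO₄)₂(s) ⇌ 3 Mg²⁺(aq) + 2 PO₄³⁻(aq)
For each mole of Mg₃(PO₄)₂ that dissolves per liter, [Mg²⁺] = 3s and [PO₄³⁻] = 2s; let s denote this solubility.
Ksp = [Mg²⁺]^3[PO₄³⁻]^2 = (3s)^3 · (2s)^2 = 108s^5 = 3.37×10⁻²⁴
s = 7.92×10⁻⁶ M
[Mg²⁺] = 3s = 2.38×10⁻⁵ M

2.38×10⁻⁵ M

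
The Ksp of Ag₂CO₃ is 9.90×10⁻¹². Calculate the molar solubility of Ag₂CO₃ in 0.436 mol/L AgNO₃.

5.21×10⁻¹¹ M

Ag₂CO₃(s) ⇌ 2 Ag⁺(aq) + CO₃²⁻(aq)
Let s be the solubility of Ag₂CO₃ here. The common ion gives [Ag⁺] ≈ 0.436 mol/L, and [CO₃²⁻] = s.
Ksp = [Ag⁺]^2[CO₃²⁻] = (0.436)^2s
s = 9.90×10⁻¹² / (0.436)^2 = 5.21×10⁻¹¹
s = 5.21×10⁻¹¹ mol/L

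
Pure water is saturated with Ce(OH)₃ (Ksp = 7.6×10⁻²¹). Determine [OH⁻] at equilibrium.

Ce(OH)₃(s) ⇌ Ce³⁺(aq) + 3 OH⁻(aq)
For each mole of Ce(OH)₃ that dissolves per liter, [Ce³⁺] = s and [OH⁻] = 3s; let s denote this solubility.
Ksp = [Ce³⁺][OH⁻]^3 = s · (3s)^3 = 27s^4 = 7.6×10⁻²¹
s = 4.1×10⁻⁶ M
[OH⁻] = 3s = 1.2×10⁻⁵ M

1.2×10⁻⁵ M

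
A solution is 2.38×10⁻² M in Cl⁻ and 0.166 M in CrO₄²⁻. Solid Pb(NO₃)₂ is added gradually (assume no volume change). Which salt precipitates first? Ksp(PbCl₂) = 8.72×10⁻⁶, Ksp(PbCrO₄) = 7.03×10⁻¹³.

A salt starts to precipitate once the ion product Q reaches its Ksp.
For PbCl₂: [Pb²⁺] = (Ksp/[Cl⁻]^2) = 1.54×10⁻² M
For PbCrO₄: [Pb²⁺] = (Ksp/[CrO₄²⁻]) = 4.23×10⁻¹² M
Since PbCrO₄ needs less Pb²⁺ to reach saturation, it precipitates first.

PbCrO₄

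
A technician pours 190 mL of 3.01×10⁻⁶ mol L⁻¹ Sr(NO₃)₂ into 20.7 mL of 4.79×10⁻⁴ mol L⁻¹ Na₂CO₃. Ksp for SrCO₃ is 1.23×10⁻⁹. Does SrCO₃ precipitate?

After mixing, V = 190 mL + 20.7 mL = 210.7 mL.
[Sr²⁺] = (3.01×10⁻⁶)(190)/210.7 = 2.71×10⁻⁶ mol L⁻¹
[CO₃²⁻] = (4.79×10⁻⁴)(20.7)/210.7 = 4.71×10⁻⁵ mol L⁻¹
Q = [Sr²⁺][CO₃²⁻] = 1.28×10⁻¹⁰
Q = 1.28×10⁻¹⁰ < Ksp = 1.23×10⁻⁹, so the solution is unsaturated and no precipitate forms.

No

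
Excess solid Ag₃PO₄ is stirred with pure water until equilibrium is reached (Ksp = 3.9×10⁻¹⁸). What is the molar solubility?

1.9×10⁻⁵ M

Ag₃PO₄(s) ⇌ 3 Ag⁺(aq) + PO₄³⁻(aq)
Let s be the molar solubility. Then [Ag⁺] = 3s and [PO₄³⁻] = s.
Ksp = [Ag⁺]^3[PO₄³⁻] = (3s)^3 · s = 27s^4
27s^4 = 3.9×10⁻¹⁸  ⇒  s^4 = 1.4×10⁻¹⁹
Taking the 4th root, s = 1.9×10⁻⁵ M.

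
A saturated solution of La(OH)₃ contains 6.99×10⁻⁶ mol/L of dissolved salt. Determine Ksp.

Ksp = 6.45×10⁻²⁰

La(OH)₃(s) ⇌ La³⁺(aq) + 3 OH⁻(aq)
If s mol/L of La(OH)₃ dissolves, [La³⁺] = s and [OH⁻] = 3s.
Ksp = [La³⁺][OH⁻]^3 = s · (3s)^3 = 27s^4
Ksp = 27 × (6.99×10⁻⁶)^4 = 6.45×10⁻²⁰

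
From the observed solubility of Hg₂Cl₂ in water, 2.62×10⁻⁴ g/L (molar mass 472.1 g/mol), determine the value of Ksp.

Ksp = 6.84×10⁻¹⁹

Molar solubility s = (2.62×10⁻⁴ g/L) / (472.1 g/mol) = 5.5497×10⁻⁷ mol/L
Hg₂Cl₂(s) ⇌ Hg₂²⁺(aq) + 2 Cl⁻(aq)
Let s be the molar solubility. Then [Hg₂²⁺] = s and [Cl⁻] = 2s.
Ksp = [Hg₂²⁺][Cl⁻]^2 = s · (2s)^2 = 4s^3
Ksp = 4 × (5.5497×10⁻⁷)^3 = 6.84×10⁻¹⁹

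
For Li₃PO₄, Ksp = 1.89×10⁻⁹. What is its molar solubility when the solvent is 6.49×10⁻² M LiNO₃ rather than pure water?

Li₃PO₄(s) ⇌ 3 Li⁺(aq) + PO₄³⁻(aq)
Let s be the solubility of Li₃PO₄ here. The common ion gives [Li⁺] ≈ 6.49×10⁻² M, and [PO₄³⁻] = s.
Ksp = [Li⁺]^3[PO₄³⁻] = (6.49×10⁻²)^3s
s = 1.89×10⁻⁹ / (6.49×10⁻²)^3 = 6.91×10⁻⁶
s = 6.91×10⁻⁶ M

6.91×10⁻⁶ M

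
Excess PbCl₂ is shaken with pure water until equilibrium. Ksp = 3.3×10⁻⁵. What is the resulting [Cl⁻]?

PbCl₂(s) ⇌ Pb²⁺(aq) + 2 Cl⁻(aq)
With molar solubility s: [Pb²⁺] = s, [Cl⁻] = 2s.
Ksp = [Pb²⁺][Cl⁻]^2 = s · (2s)^2 = 4s^3 = 3.3×10⁻⁵
s = 2.0×10⁻² M
[Cl⁻] = 2s = 4.0×10⁻² M

4.0×10⁻² M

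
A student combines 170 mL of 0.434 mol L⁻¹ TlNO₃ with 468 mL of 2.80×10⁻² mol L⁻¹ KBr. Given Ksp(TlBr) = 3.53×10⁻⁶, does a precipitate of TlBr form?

Total volume after mixing = 170 + 468 = 638 mL.
[Tl⁺] = (0.434)(170)/638 = 0.116 mol L⁻¹
[Br⁻] = (2.80×10⁻²)(468)/638 = 2.05×10⁻² mol L⁻¹
Q = [Tl⁺][Br⁻] = 2.38×10⁻³
Q = 2.38×10⁻³ > Ksp = 3.53×10⁻⁶, so the solution is supersaturated and TlBr precipitates.

Yes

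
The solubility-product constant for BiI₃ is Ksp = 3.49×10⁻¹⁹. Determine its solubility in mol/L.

BiI₃(s) ⇌ Bi³⁺(aq) + 3 I⁻(aq)
For each mole of BiI₃ that dissolves per liter, [Bi³⁺] = s and [I⁻] = 3s; let s denote this solubility.
Ksp = [Bi³⁺][I⁻]^3 = s · (3s)^3 = 27s^4
27s^4 = 3.49×10⁻¹⁹  ⇒  s^4 = 1.29×10⁻²⁰
Taking the 4th root, s = 1.07×10⁻⁵ mol/L.

1.07×10⁻⁵ M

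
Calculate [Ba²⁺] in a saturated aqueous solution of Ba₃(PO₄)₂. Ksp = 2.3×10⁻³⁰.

Ba₃(PO₄)₂(s) ⇌ 3 Ba²⁺(aq) + 2 PO₄³⁻(aq)
Let s be the molar solubility. Then [Ba²⁺] = 3s and [PO₄³⁻] = 2s.
Ksp = [Ba²⁺]^3[PO₄³⁻]^2 = (3s)^3 · (2s)^2 = 108s^5 = 2.3×10⁻³⁰
s = 4.6×10⁻⁷ mol/L
[Ba²⁺] = 3s = 1.4×10⁻⁶ mol/L

1.4×10⁻⁶ M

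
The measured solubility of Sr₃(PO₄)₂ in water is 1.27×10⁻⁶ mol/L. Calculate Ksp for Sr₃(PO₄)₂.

Ksp = 3.57×10⁻²⁸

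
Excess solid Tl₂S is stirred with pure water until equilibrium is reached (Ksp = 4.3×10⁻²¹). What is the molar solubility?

1.0×10⁻⁷ M

Tl₂S(s) ⇌ 2 Tl⁺(aq) + S²⁻(aq)
Let s be the molar solubility. Then [Tl⁺] = 2s and [S²⁻] = s.
Ksp = [Tl⁺]^2[S²⁻] = (2s)^2 · s = 4s^3
4s^3 = 4.3×10⁻²¹  ⇒  s^3 = 1.1×10⁻²¹
Taking the 3rd root, s = 1.0×10⁻⁷ M.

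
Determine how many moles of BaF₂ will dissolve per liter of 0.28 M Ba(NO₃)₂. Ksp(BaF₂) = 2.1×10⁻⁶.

BaF₂(s) ⇌ Ba²⁺(aq) + 2 F⁻(aq)
With Ba²⁺ already at 0.28 M and s small, take [Ba²⁺] ≈ 0.28 M and [F⁻] = 2s.
Ksp = [Ba²⁺][F⁻]^2 = (0.28)(2s)^2
(2s)^2 = 2.1×10⁻⁶ / (0.28) = 7.5×10⁻⁶
s = 1.4×10⁻³ M

1.4×10⁻³ M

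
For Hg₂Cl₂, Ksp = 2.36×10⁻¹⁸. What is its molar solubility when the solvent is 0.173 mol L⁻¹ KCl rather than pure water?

7.89×10⁻¹⁷ M

Hg₂Cl₂(s) ⇌ Hg₂²⁺(aq) + 2 Cl⁻(aq)
Let s be the solubility of Hg₂Cl₂ here. The common ion gives [Cl⁻] ≈ 0.173 mol L⁻¹, and [Hg₂²⁺] = s.
Ksp = [Hg₂²⁺][Cl⁻]^2 = s(0.173)^2
s = 2.36×10⁻¹⁸ / (0.173)^2 = 7.89×10⁻¹⁷
s = 7.89×10⁻¹⁷ mol L⁻¹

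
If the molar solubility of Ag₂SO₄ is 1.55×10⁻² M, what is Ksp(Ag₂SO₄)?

Ksp = 1.49×10⁻⁵

Ag₂SO₄(s) ⇌ 2 Ag⁺(aq) + SO₄²⁻(aq)
Let s be the molar solubility. Then [Ag⁺] = 2s and [SO₄²⁻] = s.
Ksp = [Ag⁺]^2[SO₄²⁻] = (2s)^2 · s = 4s^3
Ksp = 4 × (1.55×10⁻²)^3 = 1.49×10⁻⁵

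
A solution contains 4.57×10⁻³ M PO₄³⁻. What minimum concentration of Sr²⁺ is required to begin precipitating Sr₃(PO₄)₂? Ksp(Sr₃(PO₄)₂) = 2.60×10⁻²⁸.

2.32×10⁻⁸ M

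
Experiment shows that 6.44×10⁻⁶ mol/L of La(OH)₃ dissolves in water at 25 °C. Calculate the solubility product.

Ksp = 4.64×10⁻²⁰

La(OH)₃(s) ⇌ La³⁺(aq) + 3 OH⁻(aq)
Call the molar solubility s, so that [La³⁺] = s and [OH⁻] = 3s.
Ksp = [La³⁺][OH⁻]^3 = s · (3s)^3 = 27s^4
Ksp = 27 × (6.44×10⁻⁶)^4 = 4.64×10⁻²⁰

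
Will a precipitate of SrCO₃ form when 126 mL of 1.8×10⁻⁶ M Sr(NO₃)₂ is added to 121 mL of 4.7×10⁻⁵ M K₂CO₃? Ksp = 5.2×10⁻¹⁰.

No

Total volume after mixing = 126 + 121 = 247 mL.
[Sr²⁺] = (1.8×10⁻⁶)(126)/247 = 9.2×10⁻⁷ M
[CO₃²⁻] = (4.7×10⁻⁵)(121)/247 = 2.3×10⁻⁵ M
Q = [Sr²⁺][CO₃²⁻] = 2.1×10⁻¹¹
Q < Ksp (2.1×10⁻¹¹ vs 5.2×10⁻¹⁰); the solution remains unsaturated and no precipitate forms.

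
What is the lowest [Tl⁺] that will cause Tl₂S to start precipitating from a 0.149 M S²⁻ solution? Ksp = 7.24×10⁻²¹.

The threshold for precipitation is Q = Ksp.
Tl₂S(s) ⇌ 2 Tl⁺(aq) + S²⁻(aq)
Ksp = [Tl⁺]^2[S²⁻] = [Tl⁺]^2(0.149)
[Tl⁺]^2 = 7.24×10⁻²¹ / (0.149) = 4.86×10⁻²⁰
[Tl⁺] = 2.20×10⁻¹⁰ M

2.20×10⁻¹⁰ M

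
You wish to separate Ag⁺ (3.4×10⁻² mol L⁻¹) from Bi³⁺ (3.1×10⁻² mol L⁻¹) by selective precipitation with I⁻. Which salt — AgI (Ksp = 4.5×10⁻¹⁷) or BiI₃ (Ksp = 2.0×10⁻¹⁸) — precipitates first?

AgI

Precipitation begins when Q = Ksp.
For AgI: [I⁻] = (Ksp/[Ag⁺]) = 1.3×10⁻¹⁵ mol L⁻¹
For BiI₃: [I⁻] = (Ksp/[Bi³⁺])^(1/3) = 4.0×10⁻⁶ mol L⁻¹
AgI requires the lower [I⁻], so it precipitates first.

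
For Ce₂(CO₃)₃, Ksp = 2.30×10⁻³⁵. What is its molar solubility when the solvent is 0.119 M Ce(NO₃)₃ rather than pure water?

Ce₂(CO₃)₃(s) ⇌ 2 Ce³⁺(aq) + 3 CO₃²⁻(aq)
With Ce³⁺ already at 0.119 M and s small, take [Ce³⁺] ≈ 0.119 M and [CO₃²⁻] = 3s.
Ksp = [Ce³⁺]^2[CO₃²⁻]^3 = (0.119)^2(3s)^3
(3s)^3 = 2.30×10⁻³⁵ / (0.119)^2 = 1.62×10⁻³³
s = 3.92×10⁻¹² M

3.92×10⁻¹² M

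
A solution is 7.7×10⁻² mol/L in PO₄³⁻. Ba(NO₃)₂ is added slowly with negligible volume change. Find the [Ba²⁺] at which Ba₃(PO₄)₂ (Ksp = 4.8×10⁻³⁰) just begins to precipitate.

Precipitation begins when Q = Ksp.
Ba₃(PO₄)₂(s) ⇌ 3 Ba²⁺(aq) + 2 PO₄³⁻(aq)
Ksp = [Ba²⁺]^3[PO₄³⁻]^2 = [Ba²⁺]^3(7.7×10⁻²)^2
[Ba²⁺]^3 = 4.8×10⁻³⁰ / (7.7×10⁻²)^2 = 8.1×10⁻²⁸
[Ba²⁺] = 9.3×10⁻¹⁰ mol/L

9.3×10⁻¹⁰ M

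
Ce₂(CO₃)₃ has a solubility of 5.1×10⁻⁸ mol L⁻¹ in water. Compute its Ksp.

Ce₂(CO₃)₃(s) ⇌ 2 Ce³⁺(aq) + 3 CO₃²⁻(aq)
Let s be the molar solubility. Then [Ce³⁺] = 2s and [CO₃²⁻] = 3s.
Ksp = [Ce³⁺]^2[CO₃²⁻]^3 = (2s)^2 · (3s)^3 = 108s^5
Ksp = 108 × (5.1×10⁻⁸)^5 = 3.7×10⁻³⁵

Ksp = 3.7×10⁻³⁵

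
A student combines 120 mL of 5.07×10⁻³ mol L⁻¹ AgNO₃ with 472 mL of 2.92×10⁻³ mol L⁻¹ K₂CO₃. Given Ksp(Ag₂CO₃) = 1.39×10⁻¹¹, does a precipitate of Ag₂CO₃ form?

Yes

The combined volume is 592 mL.
[Ag⁺] = (5.07×10⁻³)(120)/592 = 1.03×10⁻³ mol L⁻¹
[CO₃²⁻] = (2.92×10⁻³)(472)/592 = 2.33×10⁻³ mol L⁻¹
Q = [Ag⁺]^2[CO₃²⁻] = 2.46×10⁻⁹
Because Q > Ksp (2.46×10⁻⁹ vs 1.39×10⁻¹¹), a precipitate of Ag₂CO₃ forms.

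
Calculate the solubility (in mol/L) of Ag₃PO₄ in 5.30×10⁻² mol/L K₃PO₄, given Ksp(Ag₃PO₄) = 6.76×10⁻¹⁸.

1.68×10⁻⁶ M

Ag₃PO₄(s) ⇌ 3 Ag⁺(aq) + PO₄³⁻(aq)
PO₄³⁻ is already present at 5.30×10⁻² mol/L. If s mol/L of Ag₃PO₄ dissolves, [Ag⁺] = 3s while [PO₄³⁻] ≈ 5.30×10⁻² mol/L.
Ksp = [Ag⁺]^3[PO₄³⁻] = (3s)^3(5.30×10⁻²)
(3s)^3 = 6.76×10⁻¹⁸ / (5.30×10⁻²) = 1.28×10⁻¹⁶
s = 1.68×10⁻⁶ mol/L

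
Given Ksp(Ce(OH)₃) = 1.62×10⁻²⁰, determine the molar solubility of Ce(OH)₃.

Ce(OH)₃(s) ⇌ Ce³⁺(aq) + 3 OH⁻(aq)
Let s be the molar solubility. Then [Ce³⁺] = s and [OH⁻] = 3s.
Ksp = [Ce³⁺][OH⁻]^3 = s · (3s)^3 = 27s^4
27s^4 = 1.62×10⁻²⁰  ⇒  s^4 = 6.00×10⁻²²
s = (6.00×10⁻²²)^(1/4) = 4.95×10⁻⁶ mol/L

4.95×10⁻⁶ M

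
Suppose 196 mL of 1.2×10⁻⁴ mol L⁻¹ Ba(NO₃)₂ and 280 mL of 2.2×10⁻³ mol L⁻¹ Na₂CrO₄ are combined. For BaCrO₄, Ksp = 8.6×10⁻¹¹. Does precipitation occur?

Yes

The combined volume is 476 mL.
[Ba²⁺] = (1.2×10⁻⁴)(196)/476 = 4.9×10⁻⁵ mol L⁻¹
[CrO₄²⁻] = (2.2×10⁻³)(280)/476 = 1.3×10⁻³ mol L⁻¹
Q = [Ba²⁺][CrO₄²⁻] = 6.4×10⁻⁸
Because Q > Ksp (6.4×10⁻⁸ vs 8.6×10⁻¹¹), a precipitate of BaCrO₄ forms.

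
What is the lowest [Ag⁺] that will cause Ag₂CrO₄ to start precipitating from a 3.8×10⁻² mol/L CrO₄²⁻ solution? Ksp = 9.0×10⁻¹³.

4.9×10⁻⁶ M

Each salt precipitates once Q = Ksp for that salt.
Ag₂CrO₄(s) ⇌ 2 Ag⁺(aq) + CrO₄²⁻(aq)
Ksp = [Ag⁺]^2[CrO₄²⁻] = [Ag⁺]^2(3.8×10⁻²)
[Ag⁺]^2 = 9.0×10⁻¹³ / (3.8×10⁻²) = 2.4×10⁻¹¹
[Ag⁺] = 4.9×10⁻⁶ mol/L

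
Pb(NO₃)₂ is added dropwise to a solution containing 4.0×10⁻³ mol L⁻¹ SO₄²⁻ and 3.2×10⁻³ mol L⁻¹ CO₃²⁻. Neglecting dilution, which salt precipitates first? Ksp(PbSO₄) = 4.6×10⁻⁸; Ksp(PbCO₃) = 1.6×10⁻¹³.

A salt starts to precipitate once the ion product Q reaches its Ksp.
For PbSO₄: [Pb²⁺] = (Ksp/[SO₄²⁻]) = 1.2×10⁻⁵ mol L⁻¹
For PbCO₃: [Pb²⁺] = (Ksp/[CO₃²⁻]) = 5.0×10⁻¹¹ mol L⁻¹
PbCO₃ requires the lower [Pb²⁺], so it precipitates first.

PbCO₃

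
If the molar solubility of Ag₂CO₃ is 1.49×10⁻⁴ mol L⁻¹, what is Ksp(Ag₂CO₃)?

Ag₂CO₃(s) ⇌ 2 Ag⁺(aq) + CO₃²⁻(aq)
If s mol/L of Ag₂CO₃ dissolves, [Ag⁺] = 2s and [CO₃²⁻] = s.
Ksp = [Ag⁺]^2[CO₃²⁻] = (2s)^2 · s = 4s^3
Ksp = 4 × (1.49×10⁻⁴)^3 = 1.32×10⁻¹¹

Ksp = 1.32×10⁻¹¹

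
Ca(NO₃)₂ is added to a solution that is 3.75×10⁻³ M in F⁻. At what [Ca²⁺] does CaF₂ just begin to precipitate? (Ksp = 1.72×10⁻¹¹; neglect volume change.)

The threshold for precipitation is Q = Ksp.
CaF₂(s) ⇌ Ca²⁺(aq) + 2 F⁻(aq)
Ksp = [Ca²⁺][F⁻]^2 = [Ca²⁺](3.75×10⁻³)^2
[Ca²⁺] = 1.72×10⁻¹¹ / (3.75×10⁻³)^2 = 1.22×10⁻⁶
[Ca²⁺] = 1.22×10⁻⁶ M

1.22×10⁻⁶ M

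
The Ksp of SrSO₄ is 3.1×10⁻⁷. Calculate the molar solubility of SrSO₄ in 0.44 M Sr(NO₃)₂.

SrSO₄(s) ⇌ Sr²⁺(aq) + SO₄²⁻(aq)
Sr²⁺ is already present at 0.44 M. If s mol/L of SrSO₄ dissolves, [SO₄²⁻] = s while [Sr²⁺] ≈ 0.44 M.
Ksp = [Sr²⁺][SO₄²⁻] = (0.44)s
s = 3.1×10⁻⁷ / (0.44) = 7.0×10⁻⁷
s = 7.0×10⁻⁷ M

7.0×10⁻⁷ M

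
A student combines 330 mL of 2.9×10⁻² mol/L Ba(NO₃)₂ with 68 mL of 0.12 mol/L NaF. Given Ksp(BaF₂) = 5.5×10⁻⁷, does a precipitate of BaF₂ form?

Yes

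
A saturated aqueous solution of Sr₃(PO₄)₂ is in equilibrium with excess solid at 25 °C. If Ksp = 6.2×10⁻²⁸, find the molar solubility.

Sr₃(PO₄)₂(s) ⇌ 3 Sr²⁺(aq) + 2 PO₄³⁻(aq)
Call the molar solubility s, so that [Sr²⁺] = 3s and [PO₄³⁻] = 2s.
Ksp = [Sr²⁺]^3[PO₄³⁻]^2 = (3s)^3 · (2s)^2 = 108s^5
108s^5 = 6.2×10⁻²⁸  ⇒  s^5 = 5.7×10⁻³⁰
s = (5.7×10⁻³⁰)^(1/5) = 1.4×10⁻⁶ mol L⁻¹

1.4×10⁻⁶ M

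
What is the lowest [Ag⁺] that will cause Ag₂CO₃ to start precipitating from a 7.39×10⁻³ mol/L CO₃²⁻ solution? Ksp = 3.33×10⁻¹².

2.12×10⁻⁵ M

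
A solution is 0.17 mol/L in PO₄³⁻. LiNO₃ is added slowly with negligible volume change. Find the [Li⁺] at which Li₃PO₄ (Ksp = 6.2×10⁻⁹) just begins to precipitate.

Precipitation begins when Q = Ksp.
Li₃PO₄(s) ⇌ 3 Li⁺(aq) + PO₄³⁻(aq)
Ksp = [Li⁺]^3[PO₄³⁻] = [Li⁺]^3(0.17)
[Li⁺]^3 = 6.2×10⁻⁹ / (0.17) = 3.6×10⁻⁸
[Li⁺] = 3.3×10⁻³ mol/L

3.3×10⁻³ M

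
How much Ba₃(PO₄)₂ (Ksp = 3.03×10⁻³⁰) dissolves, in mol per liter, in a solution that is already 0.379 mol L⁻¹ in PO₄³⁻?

Ba₃(PO₄)₂(s) ⇌ 3 Ba²⁺(aq) + 2 PO₄³⁻(aq)
PO₄³⁻ is already present at 0.379 mol L⁻¹. If s mol/L of Ba₃(PO₄)₂ dissolves, [Ba²⁺] = 3s while [PO₄³⁻] ≈ 0.379 mol L⁻¹.
Ksp = [Ba²⁺]^3[PO₄³⁻]^2 = (3s)^3(0.379)^2
(3s)^3 = 3.03×10⁻³⁰ / (0.379)^2 = 2.11×10⁻²⁹
s = 9.21×10⁻¹¹ mol L⁻¹

9.21×10⁻¹¹ M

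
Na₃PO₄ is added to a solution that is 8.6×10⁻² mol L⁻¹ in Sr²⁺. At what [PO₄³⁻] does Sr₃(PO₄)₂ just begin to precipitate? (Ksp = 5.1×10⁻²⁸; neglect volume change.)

9.0×10⁻¹³ M

A salt starts to precipitate once the ion product Q reaches its Ksp.
Sr₃(PO₄)₂(s) ⇌ 3 Sr²⁺(aq) + 2 PO₄³⁻(aq)
Ksp = [Sr²⁺]^3[PO₄³⁻]^2 = [PO₄³⁻]^2(8.6×10⁻²)^3
[PO₄³⁻]^2 = 5.1×10⁻²⁸ / (8.6×10⁻²)^3 = 8.0×10⁻²⁵
[PO₄³⁻] = 9.0×10⁻¹³ mol L⁻¹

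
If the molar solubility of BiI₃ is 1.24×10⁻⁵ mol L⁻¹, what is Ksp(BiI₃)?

Ksp = 6.38×10⁻¹⁹

BiI₃(s) ⇌ Bi³⁺(aq) + 3 I⁻(aq)
With molar solubility s: [Bi³⁺] = s, [I⁻] = 3s.
Ksp = [Bi³⁺][I⁻]^3 = s · (3s)^3 = 27s^4
Ksp = 27 × (1.24×10⁻⁵)^4 = 6.38×10⁻¹⁹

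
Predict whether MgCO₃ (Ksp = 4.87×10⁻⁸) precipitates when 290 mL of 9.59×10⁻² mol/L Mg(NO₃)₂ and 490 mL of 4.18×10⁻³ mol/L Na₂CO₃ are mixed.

The combined volume is 780 mL.
[Mg²⁺] = (9.59×10⁻²)(290)/780 = 3.57×10⁻² mol/L
[CO₃²⁻] = (4.18×10⁻³)(490)/780 = 2.63×10⁻³ mol/L
Q = [Mg²⁺][CO₃²⁻] = 9.36×10⁻⁵
Q = 9.36×10⁻⁵ > Ksp = 4.87×10⁻⁸, so the solution is supersaturated and MgCO₃ precipitates.

Yes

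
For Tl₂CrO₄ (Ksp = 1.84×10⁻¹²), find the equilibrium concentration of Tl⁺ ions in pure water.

Tl₂CrO₄(s) ⇌ 2 Tl⁺(aq) + CrO₄²⁻(aq)
For each mole of Tl₂CrO₄ that dissolves per liter, [Tl⁺] = 2s and [CrO₄²⁻] = s; let s denote this solubility.
Ksp = [Tl⁺]^2[CrO₄²⁻] = (2s)^2 · s = 4s^3 = 1.84×10⁻¹²
s = 7.72×10⁻⁵ M
[Tl⁺] = 2s = 1.54×10⁻⁴ M

1.54×10⁻⁴ M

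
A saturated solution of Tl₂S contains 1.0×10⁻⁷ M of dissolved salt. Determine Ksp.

Ksp = 4.0×10⁻²¹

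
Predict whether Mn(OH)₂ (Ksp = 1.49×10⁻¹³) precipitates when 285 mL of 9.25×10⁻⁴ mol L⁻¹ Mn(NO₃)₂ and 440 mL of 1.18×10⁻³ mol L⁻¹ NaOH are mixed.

Yes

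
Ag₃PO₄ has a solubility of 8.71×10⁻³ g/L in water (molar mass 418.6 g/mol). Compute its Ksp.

Ksp = 5.06×10⁻¹⁸

s = (8.71×10⁻³ g L⁻¹)/(418.6 g mol⁻¹) = 2.0807×10⁻⁵ M
Ag₃PO₄(s) ⇌ 3 Ag⁺(aq) + PO₄³⁻(aq)
For each mole of Ag₃PO₄ that dissolves per liter, [Ag⁺] = 3s and [PO₄³⁻] = s; let s denote this solubility.
Ksp = [Ag⁺]^3[PO₄³⁻] = (3s)^3 · s = 27s^4
Ksp = 27 × (2.0807×10⁻⁵)^4 = 5.06×10⁻¹⁸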